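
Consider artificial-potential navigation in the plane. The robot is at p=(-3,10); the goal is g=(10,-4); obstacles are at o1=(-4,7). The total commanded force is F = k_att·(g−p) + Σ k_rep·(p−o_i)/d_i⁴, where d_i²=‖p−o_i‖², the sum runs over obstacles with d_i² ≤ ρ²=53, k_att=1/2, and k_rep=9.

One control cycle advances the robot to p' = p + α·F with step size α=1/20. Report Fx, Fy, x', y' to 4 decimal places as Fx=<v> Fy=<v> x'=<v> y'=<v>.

F_att = 1/2·(g−p) = 1/2·(13,-14) = (6.5000,-7.0000)
o1: d²=10 ≤ ρ²=53; F_rep = 9·(1,3)/10² = (0.0900,0.2700)
F = F_att + ΣF_rep = (6.5900,-6.7300)
p' = p + 1/20·F = (-2.6705,9.6635)

Fx=6.5900 Fy=-6.7300 x'=-2.6705 y'=9.6635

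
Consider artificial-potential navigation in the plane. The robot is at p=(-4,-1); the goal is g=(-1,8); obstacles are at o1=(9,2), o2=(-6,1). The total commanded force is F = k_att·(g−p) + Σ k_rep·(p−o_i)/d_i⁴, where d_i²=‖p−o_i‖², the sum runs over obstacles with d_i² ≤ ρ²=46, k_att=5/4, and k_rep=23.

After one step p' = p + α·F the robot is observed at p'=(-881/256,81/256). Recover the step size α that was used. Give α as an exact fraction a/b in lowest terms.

F_att = 5/4·(g−p) = 5/4·(3,9) = (3.7500,11.2500)
o1: d²=178 > ρ²=46 → inactive
o2: d²=8 ≤ ρ²=46; F_rep = 23·(2,-2)/8² = (0.7188,-0.7188)
F = F_att + ΣF_rep = (4.4688,10.5312)
Δp = p'−p = (0.5586,1.3164); α = Δx/Fx = (143/256) / (143/32) = 1/8
check: Δy/Fy = (337/256) / (337/32) = 1/8 ✓

α = 1/8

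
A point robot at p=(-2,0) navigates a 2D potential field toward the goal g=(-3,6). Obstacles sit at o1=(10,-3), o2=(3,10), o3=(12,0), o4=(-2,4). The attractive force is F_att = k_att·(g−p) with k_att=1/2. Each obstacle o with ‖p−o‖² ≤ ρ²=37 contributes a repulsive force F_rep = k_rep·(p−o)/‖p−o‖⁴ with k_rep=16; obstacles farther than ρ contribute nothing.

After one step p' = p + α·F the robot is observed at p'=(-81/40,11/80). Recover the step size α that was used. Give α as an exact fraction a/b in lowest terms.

F_att = 1/2·(g−p) = 1/2·(-1,6) = (-0.5000,3.0000)
o1: d²=153 > ρ²=37 → inactive
o2: d²=125 > ρ²=37 → inactive
o3: d²=196 > ρ²=37 → inactive
o4: d²=16 ≤ ρ²=37; F_rep = 16·(0,-4)/16² = (0.0000,-0.2500)
F = F_att + ΣF_rep = (-0.5000,2.7500)
Δp = p'−p = (-0.0250,0.1375); α = Δx/Fx = (-1/40) / (-1/2) = 1/20
check: Δy/Fy = (11/80) / (11/4) = 1/20 ✓

α = 1/20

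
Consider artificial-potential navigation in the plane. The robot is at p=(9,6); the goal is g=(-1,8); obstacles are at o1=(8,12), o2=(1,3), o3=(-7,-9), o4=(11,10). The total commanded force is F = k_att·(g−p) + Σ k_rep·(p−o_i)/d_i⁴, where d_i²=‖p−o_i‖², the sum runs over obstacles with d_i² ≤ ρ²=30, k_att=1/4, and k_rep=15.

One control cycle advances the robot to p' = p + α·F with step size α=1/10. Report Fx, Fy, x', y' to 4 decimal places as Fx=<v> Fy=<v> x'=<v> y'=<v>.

Fx=-2.5750 Fy=0.3500 x'=8.7425 y'=6.0350

F_att = 1/4·(g−p) = 1/4·(-10,2) = (-2.5000,0.5000)
o1: d²=37 > ρ²=30 → inactive
o2: d²=73 > ρ²=30 → inactive
o3: d²=481 > ρ²=30 → inactive
o4: d²=20 ≤ ρ²=30; F_rep = 15·(-2,-4)/20² = (-0.0750,-0.1500)
F = F_att + ΣF_rep = (-2.5750,0.3500)
p' = p + 1/10·F = (8.7425,6.0350)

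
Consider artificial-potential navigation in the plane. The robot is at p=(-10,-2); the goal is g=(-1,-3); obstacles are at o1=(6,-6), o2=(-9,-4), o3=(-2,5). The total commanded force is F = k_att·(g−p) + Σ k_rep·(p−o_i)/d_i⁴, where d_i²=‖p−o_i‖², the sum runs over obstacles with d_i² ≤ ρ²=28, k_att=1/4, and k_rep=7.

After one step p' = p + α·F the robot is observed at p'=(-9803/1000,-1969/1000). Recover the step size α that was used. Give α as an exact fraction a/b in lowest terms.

α = 1/10

F_att = 1/4·(g−p) = 1/4·(9,-1) = (2.2500,-0.2500)
o1: d²=272 > ρ²=28 → inactive
o2: d²=5 ≤ ρ²=28; F_rep = 7·(-1,2)/5² = (-0.2800,0.5600)
o3: d²=113 > ρ²=28 → inactive
F = F_att + ΣF_rep = (1.9700,0.3100)
Δp = p'−p = (0.1970,0.0310); α = Δx/Fx = (197/1000) / (197/100) = 1/10
check: Δy/Fy = (31/1000) / (31/100) = 1/10 ✓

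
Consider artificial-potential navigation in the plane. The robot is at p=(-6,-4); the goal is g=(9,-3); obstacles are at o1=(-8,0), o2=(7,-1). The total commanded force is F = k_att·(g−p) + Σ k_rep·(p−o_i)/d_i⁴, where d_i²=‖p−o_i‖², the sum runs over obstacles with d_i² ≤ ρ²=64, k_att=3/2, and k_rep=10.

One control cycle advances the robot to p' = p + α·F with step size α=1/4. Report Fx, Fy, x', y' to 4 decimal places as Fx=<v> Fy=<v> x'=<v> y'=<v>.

F_att = 3/2·(g−p) = 3/2·(15,1) = (22.5000,1.5000)
o1: d²=20 ≤ ρ²=64; F_rep = 10·(2,-4)/20² = (0.0500,-0.1000)
o2: d²=178 > ρ²=64 → inactive
F = F_att + ΣF_rep = (22.5500,1.4000)
p' = p + 1/4·F = (-0.3625,-3.6500)

Fx=22.5500 Fy=1.4000 x'=-0.3625 y'=-3.6500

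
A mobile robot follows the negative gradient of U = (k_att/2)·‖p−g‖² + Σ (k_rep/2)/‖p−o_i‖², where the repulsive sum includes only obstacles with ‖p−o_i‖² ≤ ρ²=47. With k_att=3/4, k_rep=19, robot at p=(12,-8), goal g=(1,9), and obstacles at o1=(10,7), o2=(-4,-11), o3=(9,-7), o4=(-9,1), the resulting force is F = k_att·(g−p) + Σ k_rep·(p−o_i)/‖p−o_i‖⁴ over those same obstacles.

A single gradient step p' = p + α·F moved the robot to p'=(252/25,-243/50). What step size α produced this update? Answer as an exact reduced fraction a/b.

F_att = 3/4·(g−p) = 3/4·(-11,17) = (-8.2500,12.7500)
o1: d²=229 > ρ²=47 → inactive
o2: d²=265 > ρ²=47 → inactive
o3: d²=10 ≤ ρ²=47; F_rep = 19·(3,-1)/10² = (0.5700,-0.1900)
o4: d²=522 > ρ²=47 → inactive
F = F_att + ΣF_rep = (-7.6800,12.5600)
Δp = p'−p = (-1.9200,3.1400); α = Δx/Fx = (-48/25) / (-192/25) = 1/4
check: Δy/Fy = (157/50) / (314/25) = 1/4 ✓

α = 1/4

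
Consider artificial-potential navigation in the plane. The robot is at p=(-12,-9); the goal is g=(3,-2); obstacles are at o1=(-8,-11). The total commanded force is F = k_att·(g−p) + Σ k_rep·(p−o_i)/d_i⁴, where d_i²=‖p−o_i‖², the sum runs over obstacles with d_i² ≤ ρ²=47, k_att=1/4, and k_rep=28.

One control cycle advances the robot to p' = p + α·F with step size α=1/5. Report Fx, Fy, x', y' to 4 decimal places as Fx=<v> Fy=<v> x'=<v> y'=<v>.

F_att = 1/4·(g−p) = 1/4·(15,7) = (3.7500,1.7500)
o1: d²=20 ≤ ρ²=47; F_rep = 28·(-4,2)/20² = (-0.2800,0.1400)
F = F_att + ΣF_rep = (3.4700,1.8900)
p' = p + 1/5·F = (-11.3060,-8.6220)

Fx=3.4700 Fy=1.8900 x'=-11.3060 y'=-8.6220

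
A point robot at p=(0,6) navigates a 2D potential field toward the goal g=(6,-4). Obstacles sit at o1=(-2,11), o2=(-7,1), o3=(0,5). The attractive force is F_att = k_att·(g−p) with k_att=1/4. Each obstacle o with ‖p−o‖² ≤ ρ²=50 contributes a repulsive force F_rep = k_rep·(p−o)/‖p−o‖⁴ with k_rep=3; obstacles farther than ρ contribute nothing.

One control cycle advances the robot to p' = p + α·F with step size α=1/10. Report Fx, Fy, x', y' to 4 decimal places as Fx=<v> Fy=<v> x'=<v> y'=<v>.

Fx=1.5071 Fy=0.4822 x'=0.1507 y'=6.0482

F_att = 1/4·(g−p) = 1/4·(6,-10) = (1.5000,-2.5000)
o1: d²=29 ≤ ρ²=50; F_rep = 3·(2,-5)/29² = (0.0071,-0.0178)
o2: d²=74 > ρ²=50 → inactive
o3: d²=1 ≤ ρ²=50; F_rep = 3·(0,1)/1² = (0.0000,3.0000)
F = F_att + ΣF_rep = (1.5071,0.4822)
p' = p + 1/10·F = (0.1507,6.0482)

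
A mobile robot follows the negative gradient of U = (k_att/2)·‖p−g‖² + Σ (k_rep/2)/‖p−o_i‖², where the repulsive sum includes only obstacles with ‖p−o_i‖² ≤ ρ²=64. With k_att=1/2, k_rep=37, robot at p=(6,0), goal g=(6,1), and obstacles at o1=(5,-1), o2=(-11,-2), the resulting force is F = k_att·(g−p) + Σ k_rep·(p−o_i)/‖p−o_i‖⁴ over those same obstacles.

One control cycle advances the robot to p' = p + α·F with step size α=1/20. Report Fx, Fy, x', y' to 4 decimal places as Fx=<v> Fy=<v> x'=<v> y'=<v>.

F_att = 1/2·(g−p) = 1/2·(0,1) = (0.0000,0.5000)
o1: d²=2 ≤ ρ²=64; F_rep = 37·(1,1)/2² = (9.2500,9.2500)
o2: d²=293 > ρ²=64 → inactive
F = F_att + ΣF_rep = (9.2500,9.7500)
p' = p + 1/20·F = (6.4625,0.4875)

Fx=9.2500 Fy=9.7500 x'=6.4625 y'=0.4875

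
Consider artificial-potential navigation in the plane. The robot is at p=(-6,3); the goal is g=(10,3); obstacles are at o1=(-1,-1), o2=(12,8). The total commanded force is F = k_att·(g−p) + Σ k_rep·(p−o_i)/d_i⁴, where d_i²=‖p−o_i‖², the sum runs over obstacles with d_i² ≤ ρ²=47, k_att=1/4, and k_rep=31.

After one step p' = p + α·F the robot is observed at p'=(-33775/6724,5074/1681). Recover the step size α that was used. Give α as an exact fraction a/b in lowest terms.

F_att = 1/4·(g−p) = 1/4·(16,0) = (4.0000,0.0000)
o1: d²=41 ≤ ρ²=47; F_rep = 31·(-5,4)/41² = (-0.0922,0.0738)
o2: d²=349 > ρ²=47 → inactive
F = F_att + ΣF_rep = (3.9078,0.0738)
Δp = p'−p = (0.9769,0.0184); α = Δx/Fx = (6569/6724) / (6569/1681) = 1/4
check: Δy/Fy = (31/1681) / (124/1681) = 1/4 ✓

α = 1/4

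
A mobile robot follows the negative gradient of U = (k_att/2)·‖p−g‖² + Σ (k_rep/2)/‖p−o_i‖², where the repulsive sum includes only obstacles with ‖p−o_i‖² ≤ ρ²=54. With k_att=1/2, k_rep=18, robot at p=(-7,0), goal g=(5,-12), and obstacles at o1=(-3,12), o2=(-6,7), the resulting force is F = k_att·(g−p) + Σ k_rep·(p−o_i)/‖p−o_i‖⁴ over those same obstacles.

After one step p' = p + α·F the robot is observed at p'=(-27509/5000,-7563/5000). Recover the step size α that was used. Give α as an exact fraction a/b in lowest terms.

α = 1/4

F_att = 1/2·(g−p) = 1/2·(12,-12) = (6.0000,-6.0000)
o1: d²=160 > ρ²=54 → inactive
o2: d²=50 ≤ ρ²=54; F_rep = 18·(-1,-7)/50² = (-0.0072,-0.0504)
F = F_att + ΣF_rep = (5.9928,-6.0504)
Δp = p'−p = (1.4982,-1.5126); α = Δx/Fx = (7491/5000) / (7491/1250) = 1/4
check: Δy/Fy = (-7563/5000) / (-7563/1250) = 1/4 ✓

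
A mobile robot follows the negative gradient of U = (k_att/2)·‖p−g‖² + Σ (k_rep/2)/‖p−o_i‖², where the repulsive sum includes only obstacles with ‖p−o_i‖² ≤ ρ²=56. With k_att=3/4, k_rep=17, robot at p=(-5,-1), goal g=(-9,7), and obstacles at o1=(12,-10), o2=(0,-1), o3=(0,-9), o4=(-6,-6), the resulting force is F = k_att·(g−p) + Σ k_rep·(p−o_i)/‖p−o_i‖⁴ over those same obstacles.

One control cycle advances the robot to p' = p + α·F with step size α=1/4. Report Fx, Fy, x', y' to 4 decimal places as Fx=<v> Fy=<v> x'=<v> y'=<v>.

F_att = 3/4·(g−p) = 3/4·(-4,8) = (-3.0000,6.0000)
o1: d²=370 > ρ²=56 → inactive
o2: d²=25 ≤ ρ²=56; F_rep = 17·(-5,0)/25² = (-0.1360,0.0000)
o3: d²=89 > ρ²=56 → inactive
o4: d²=26 ≤ ρ²=56; F_rep = 17·(1,5)/26² = (0.0251,0.1257)
F = F_att + ΣF_rep = (-3.1109,6.1257)
p' = p + 1/4·F = (-5.7777,0.5314)

Fx=-3.1109 Fy=6.1257 x'=-5.7777 y'=0.5314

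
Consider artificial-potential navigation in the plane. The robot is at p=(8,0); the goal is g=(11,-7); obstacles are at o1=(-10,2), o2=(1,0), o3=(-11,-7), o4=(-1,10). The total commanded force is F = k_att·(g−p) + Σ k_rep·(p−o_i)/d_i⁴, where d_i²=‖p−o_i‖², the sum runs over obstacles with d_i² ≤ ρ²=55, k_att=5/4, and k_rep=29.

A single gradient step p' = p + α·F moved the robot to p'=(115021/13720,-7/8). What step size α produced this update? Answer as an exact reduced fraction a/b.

α = 1/10

F_att = 5/4·(g−p) = 5/4·(3,-7) = (3.7500,-8.7500)
o1: d²=328 > ρ²=55 → inactive
o2: d²=49 ≤ ρ²=55; F_rep = 29·(7,0)/49² = (0.0845,0.0000)
o3: d²=410 > ρ²=55 → inactive
o4: d²=181 > ρ²=55 → inactive
F = F_att + ΣF_rep = (3.8345,-8.7500)
Δp = p'−p = (0.3835,-0.8750); α = Δx/Fx = (5261/13720) / (5261/1372) = 1/10
check: Δy/Fy = (-7/8) / (-35/4) = 1/10 ✓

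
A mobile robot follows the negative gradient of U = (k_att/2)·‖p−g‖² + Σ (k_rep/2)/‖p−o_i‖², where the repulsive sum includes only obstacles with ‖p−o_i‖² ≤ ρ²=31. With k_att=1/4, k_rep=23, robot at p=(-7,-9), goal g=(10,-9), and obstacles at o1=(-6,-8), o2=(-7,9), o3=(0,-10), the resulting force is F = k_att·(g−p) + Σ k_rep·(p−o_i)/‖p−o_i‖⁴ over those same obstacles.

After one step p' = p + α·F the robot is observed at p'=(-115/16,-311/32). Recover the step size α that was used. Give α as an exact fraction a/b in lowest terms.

α = 1/8

F_att = 1/4·(g−p) = 1/4·(17,0) = (4.2500,0.0000)
o1: d²=2 ≤ ρ²=31; F_rep = 23·(-1,-1)/2² = (-5.7500,-5.7500)
o2: d²=324 > ρ²=31 → inactive
o3: d²=50 > ρ²=31 → inactive
F = F_att + ΣF_rep = (-1.5000,-5.7500)
Δp = p'−p = (-0.1875,-0.7188); α = Δx/Fx = (-3/16) / (-3/2) = 1/8
check: Δy/Fy = (-23/32) / (-23/4) = 1/8 ✓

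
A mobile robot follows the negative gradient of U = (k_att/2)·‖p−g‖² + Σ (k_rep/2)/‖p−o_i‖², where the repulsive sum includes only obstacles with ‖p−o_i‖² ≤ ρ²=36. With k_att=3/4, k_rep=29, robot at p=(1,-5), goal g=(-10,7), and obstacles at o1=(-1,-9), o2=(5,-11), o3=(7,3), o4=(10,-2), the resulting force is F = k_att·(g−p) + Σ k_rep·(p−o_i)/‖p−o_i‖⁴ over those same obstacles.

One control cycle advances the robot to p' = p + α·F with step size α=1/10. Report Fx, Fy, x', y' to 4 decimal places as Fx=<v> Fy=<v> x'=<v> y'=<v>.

Fx=-8.1050 Fy=9.2900 x'=0.1895 y'=-4.0710

F_att = 3/4·(g−p) = 3/4·(-11,12) = (-8.2500,9.0000)
o1: d²=20 ≤ ρ²=36; F_rep = 29·(2,4)/20² = (0.1450,0.2900)
o2: d²=52 > ρ²=36 → inactive
o3: d²=100 > ρ²=36 → inactive
o4: d²=90 > ρ²=36 → inactive
F = F_att + ΣF_rep = (-8.1050,9.2900)
p' = p + 1/10·F = (0.1895,-4.0710)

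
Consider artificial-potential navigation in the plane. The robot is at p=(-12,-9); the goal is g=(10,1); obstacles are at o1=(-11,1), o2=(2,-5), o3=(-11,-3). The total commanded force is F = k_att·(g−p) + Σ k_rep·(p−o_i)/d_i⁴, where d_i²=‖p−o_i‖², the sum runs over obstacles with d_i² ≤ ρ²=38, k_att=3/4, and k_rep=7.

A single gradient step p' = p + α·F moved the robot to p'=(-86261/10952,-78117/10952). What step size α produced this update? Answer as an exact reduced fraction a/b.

F_att = 3/4·(g−p) = 3/4·(22,10) = (16.5000,7.5000)
o1: d²=101 > ρ²=38 → inactive
o2: d²=212 > ρ²=38 → inactive
o3: d²=37 ≤ ρ²=38; F_rep = 7·(-1,-6)/37² = (-0.0051,-0.0307)
F = F_att + ΣF_rep = (16.4949,7.4693)
Δp = p'−p = (4.1237,1.8673); α = Δx/Fx = (45163/10952) / (45163/2738) = 1/4
check: Δy/Fy = (20451/10952) / (20451/2738) = 1/4 ✓

α = 1/4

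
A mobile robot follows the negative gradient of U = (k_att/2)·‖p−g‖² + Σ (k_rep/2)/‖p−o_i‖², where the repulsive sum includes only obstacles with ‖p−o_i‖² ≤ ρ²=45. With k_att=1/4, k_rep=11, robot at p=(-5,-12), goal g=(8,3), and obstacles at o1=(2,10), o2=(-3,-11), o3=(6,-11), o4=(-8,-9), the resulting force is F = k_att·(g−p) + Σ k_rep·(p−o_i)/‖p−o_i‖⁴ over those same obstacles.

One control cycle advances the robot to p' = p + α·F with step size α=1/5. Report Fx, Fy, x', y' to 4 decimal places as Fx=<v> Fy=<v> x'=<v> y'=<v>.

F_att = 1/4·(g−p) = 1/4·(13,15) = (3.2500,3.7500)
o1: d²=533 > ρ²=45 → inactive
o2: d²=5 ≤ ρ²=45; F_rep = 11·(-2,-1)/5² = (-0.8800,-0.4400)
o3: d²=122 > ρ²=45 → inactive
o4: d²=18 ≤ ρ²=45; F_rep = 11·(3,-3)/18² = (0.1019,-0.1019)
F = F_att + ΣF_rep = (2.4719,3.2081)
p' = p + 1/5·F = (-4.5056,-11.3584)

Fx=2.4719 Fy=3.2081 x'=-4.5056 y'=-11.3584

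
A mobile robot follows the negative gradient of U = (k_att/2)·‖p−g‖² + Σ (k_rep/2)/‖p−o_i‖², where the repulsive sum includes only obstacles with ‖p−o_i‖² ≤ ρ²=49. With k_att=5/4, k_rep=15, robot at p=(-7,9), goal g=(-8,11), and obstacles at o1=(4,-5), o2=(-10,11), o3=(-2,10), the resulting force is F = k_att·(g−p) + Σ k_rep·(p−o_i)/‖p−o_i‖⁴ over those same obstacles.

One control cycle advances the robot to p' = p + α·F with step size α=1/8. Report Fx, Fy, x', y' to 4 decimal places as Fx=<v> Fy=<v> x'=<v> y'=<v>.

Fx=-1.0947 Fy=2.3003 x'=-7.1368 y'=9.2875

F_att = 5/4·(g−p) = 5/4·(-1,2) = (-1.2500,2.5000)
o1: d²=317 > ρ²=49 → inactive
o2: d²=13 ≤ ρ²=49; F_rep = 15·(3,-2)/13² = (0.2663,-0.1775)
o3: d²=26 ≤ ρ²=49; F_rep = 15·(-5,-1)/26² = (-0.1109,-0.0222)
F = F_att + ΣF_rep = (-1.0947,2.3003)
p' = p + 1/8·F = (-7.1368,9.2875)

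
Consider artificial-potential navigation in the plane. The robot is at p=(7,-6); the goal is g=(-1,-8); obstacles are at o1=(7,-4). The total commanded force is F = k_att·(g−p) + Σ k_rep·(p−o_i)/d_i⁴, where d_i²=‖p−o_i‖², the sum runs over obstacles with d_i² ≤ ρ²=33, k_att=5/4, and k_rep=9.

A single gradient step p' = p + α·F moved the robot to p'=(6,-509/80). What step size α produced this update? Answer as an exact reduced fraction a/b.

F_att = 5/4·(g−p) = 5/4·(-8,-2) = (-10.0000,-2.5000)
o1: d²=4 ≤ ρ²=33; F_rep = 9·(0,-2)/4² = (0.0000,-1.1250)
F = F_att + ΣF_rep = (-10.0000,-3.6250)
Δp = p'−p = (-1.0000,-0.3625); α = Δx/Fx = (-1) / (-10) = 1/10
check: Δy/Fy = (-29/80) / (-29/8) = 1/10 ✓

α = 1/10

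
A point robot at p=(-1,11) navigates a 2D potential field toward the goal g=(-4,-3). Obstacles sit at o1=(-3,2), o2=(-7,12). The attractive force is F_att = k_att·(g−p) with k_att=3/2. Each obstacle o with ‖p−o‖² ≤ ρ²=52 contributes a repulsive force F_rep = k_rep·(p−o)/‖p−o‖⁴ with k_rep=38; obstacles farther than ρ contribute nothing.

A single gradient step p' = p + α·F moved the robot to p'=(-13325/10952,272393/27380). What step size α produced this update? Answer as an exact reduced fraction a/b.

α = 1/20

F_att = 3/2·(g−p) = 3/2·(-3,-14) = (-4.5000,-21.0000)
o1: d²=85 > ρ²=52 → inactive
o2: d²=37 ≤ ρ²=52; F_rep = 38·(6,-1)/37² = (0.1665,-0.0278)
F = F_att + ΣF_rep = (-4.3335,-21.0278)
Δp = p'−p = (-0.2167,-1.0514); α = Δx/Fx = (-2373/10952) / (-11865/2738) = 1/20
check: Δy/Fy = (-28787/27380) / (-28787/1369) = 1/20 ✓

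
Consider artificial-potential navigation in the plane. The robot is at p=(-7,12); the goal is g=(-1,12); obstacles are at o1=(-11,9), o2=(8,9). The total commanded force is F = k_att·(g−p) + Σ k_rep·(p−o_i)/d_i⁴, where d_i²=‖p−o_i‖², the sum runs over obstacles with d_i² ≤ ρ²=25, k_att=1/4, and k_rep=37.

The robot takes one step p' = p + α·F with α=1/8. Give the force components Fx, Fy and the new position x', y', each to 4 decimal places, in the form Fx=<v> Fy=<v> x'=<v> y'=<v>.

F_att = 1/4·(g−p) = 1/4·(6,0) = (1.5000,0.0000)
o1: d²=25 ≤ ρ²=25; F_rep = 37·(4,3)/25² = (0.2368,0.1776)
o2: d²=234 > ρ²=25 → inactive
F = F_att + ΣF_rep = (1.7368,0.1776)
p' = p + 1/8·F = (-6.7829,12.0222)

Fx=1.7368 Fy=0.1776 x'=-6.7829 y'=12.0222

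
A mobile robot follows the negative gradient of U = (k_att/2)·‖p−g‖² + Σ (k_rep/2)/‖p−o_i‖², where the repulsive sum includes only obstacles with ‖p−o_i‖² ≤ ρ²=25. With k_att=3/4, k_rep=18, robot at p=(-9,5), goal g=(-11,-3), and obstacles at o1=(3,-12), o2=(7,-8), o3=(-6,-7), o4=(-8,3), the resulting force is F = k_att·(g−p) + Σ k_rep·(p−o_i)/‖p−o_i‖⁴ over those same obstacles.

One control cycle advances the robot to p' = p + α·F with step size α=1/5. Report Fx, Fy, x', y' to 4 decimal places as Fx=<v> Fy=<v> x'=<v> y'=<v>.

Fx=-2.2200 Fy=-4.5600 x'=-9.4440 y'=4.0880

F_att = 3/4·(g−p) = 3/4·(-2,-8) = (-1.5000,-6.0000)
o1: d²=433 > ρ²=25 → inactive
o2: d²=425 > ρ²=25 → inactive
o3: d²=153 > ρ²=25 → inactive
o4: d²=5 ≤ ρ²=25; F_rep = 18·(-1,2)/5² = (-0.7200,1.4400)
F = F_att + ΣF_rep = (-2.2200,-4.5600)
p' = p + 1/5·F = (-9.4440,4.0880)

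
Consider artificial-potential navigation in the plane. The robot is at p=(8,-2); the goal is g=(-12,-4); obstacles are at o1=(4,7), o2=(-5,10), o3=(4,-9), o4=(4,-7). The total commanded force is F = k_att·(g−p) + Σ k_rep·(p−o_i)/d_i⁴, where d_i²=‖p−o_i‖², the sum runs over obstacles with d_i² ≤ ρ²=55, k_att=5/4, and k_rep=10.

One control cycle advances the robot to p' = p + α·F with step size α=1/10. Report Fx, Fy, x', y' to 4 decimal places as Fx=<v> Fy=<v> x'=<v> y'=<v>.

Fx=-24.9762 Fy=-2.4703 x'=5.5024 y'=-2.2470

F_att = 5/4·(g−p) = 5/4·(-20,-2) = (-25.0000,-2.5000)
o1: d²=97 > ρ²=55 → inactive
o2: d²=313 > ρ²=55 → inactive
o3: d²=65 > ρ²=55 → inactive
o4: d²=41 ≤ ρ²=55; F_rep = 10·(4,5)/41² = (0.0238,0.0297)
F = F_att + ΣF_rep = (-24.9762,-2.4703)
p' = p + 1/10·F = (5.5024,-2.2470)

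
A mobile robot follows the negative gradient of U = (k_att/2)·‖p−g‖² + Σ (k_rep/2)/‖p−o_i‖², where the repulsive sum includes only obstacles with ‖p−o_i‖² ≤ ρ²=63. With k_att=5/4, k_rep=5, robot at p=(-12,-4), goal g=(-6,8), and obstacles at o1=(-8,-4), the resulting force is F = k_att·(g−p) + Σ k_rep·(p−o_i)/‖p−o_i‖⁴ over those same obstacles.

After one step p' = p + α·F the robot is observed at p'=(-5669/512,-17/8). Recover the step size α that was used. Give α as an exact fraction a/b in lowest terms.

α = 1/8

F_att = 5/4·(g−p) = 5/4·(6,12) = (7.5000,15.0000)
o1: d²=16 ≤ ρ²=63; F_rep = 5·(-4,0)/16² = (-0.0781,0.0000)
F = F_att + ΣF_rep = (7.4219,15.0000)
Δp = p'−p = (0.9277,1.8750); α = Δx/Fx = (475/512) / (475/64) = 1/8
check: Δy/Fy = (15/8) / (15) = 1/8 ✓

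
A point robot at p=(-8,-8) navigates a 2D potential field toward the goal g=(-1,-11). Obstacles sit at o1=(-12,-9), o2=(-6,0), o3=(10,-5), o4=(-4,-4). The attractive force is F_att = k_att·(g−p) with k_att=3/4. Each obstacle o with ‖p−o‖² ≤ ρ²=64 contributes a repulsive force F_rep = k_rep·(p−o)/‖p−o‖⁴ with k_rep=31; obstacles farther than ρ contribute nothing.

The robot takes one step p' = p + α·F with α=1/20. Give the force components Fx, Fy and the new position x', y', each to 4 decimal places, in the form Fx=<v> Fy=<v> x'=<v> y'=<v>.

Fx=5.5580 Fy=-2.2638 x'=-7.7221 y'=-8.1132

F_att = 3/4·(g−p) = 3/4·(7,-3) = (5.2500,-2.2500)
o1: d²=17 ≤ ρ²=64; F_rep = 31·(4,1)/17² = (0.4291,0.1073)
o2: d²=68 > ρ²=64 → inactive
o3: d²=333 > ρ²=64 → inactive
o4: d²=32 ≤ ρ²=64; F_rep = 31·(-4,-4)/32² = (-0.1211,-0.1211)
F = F_att + ΣF_rep = (5.5580,-2.2638)
p' = p + 1/20·F = (-7.7221,-8.1132)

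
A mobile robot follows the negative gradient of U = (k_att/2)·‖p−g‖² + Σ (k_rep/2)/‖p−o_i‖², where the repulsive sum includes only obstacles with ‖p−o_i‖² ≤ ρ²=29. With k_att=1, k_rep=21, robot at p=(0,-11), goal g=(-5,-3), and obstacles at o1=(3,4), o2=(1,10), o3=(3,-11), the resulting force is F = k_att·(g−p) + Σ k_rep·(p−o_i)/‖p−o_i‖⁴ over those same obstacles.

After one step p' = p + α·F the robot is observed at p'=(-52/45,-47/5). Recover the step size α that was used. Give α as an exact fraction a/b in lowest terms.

α = 1/5

F_att = 1·(g−p) = 1·(-5,8) = (-5.0000,8.0000)
o1: d²=234 > ρ²=29 → inactive
o2: d²=442 > ρ²=29 → inactive
o3: d²=9 ≤ ρ²=29; F_rep = 21·(-3,0)/9² = (-0.7778,0.0000)
F = F_att + ΣF_rep = (-5.7778,8.0000)
Δp = p'−p = (-1.1556,1.6000); α = Δx/Fx = (-52/45) / (-52/9) = 1/5
check: Δy/Fy = (8/5) / (8) = 1/5 ✓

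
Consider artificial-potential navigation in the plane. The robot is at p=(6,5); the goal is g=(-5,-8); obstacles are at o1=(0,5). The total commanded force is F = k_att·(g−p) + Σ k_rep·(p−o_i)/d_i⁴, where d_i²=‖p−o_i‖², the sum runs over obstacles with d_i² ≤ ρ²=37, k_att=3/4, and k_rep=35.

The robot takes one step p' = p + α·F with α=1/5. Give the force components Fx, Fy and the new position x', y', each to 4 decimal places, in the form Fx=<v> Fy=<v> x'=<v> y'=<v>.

Fx=-8.0880 Fy=-9.7500 x'=4.3824 y'=3.0500

F_att = 3/4·(g−p) = 3/4·(-11,-13) = (-8.2500,-9.7500)
o1: d²=36 ≤ ρ²=37; F_rep = 35·(6,0)/36² = (0.1620,0.0000)
F = F_att + ΣF_rep = (-8.0880,-9.7500)
p' = p + 1/5·F = (4.3824,3.0500)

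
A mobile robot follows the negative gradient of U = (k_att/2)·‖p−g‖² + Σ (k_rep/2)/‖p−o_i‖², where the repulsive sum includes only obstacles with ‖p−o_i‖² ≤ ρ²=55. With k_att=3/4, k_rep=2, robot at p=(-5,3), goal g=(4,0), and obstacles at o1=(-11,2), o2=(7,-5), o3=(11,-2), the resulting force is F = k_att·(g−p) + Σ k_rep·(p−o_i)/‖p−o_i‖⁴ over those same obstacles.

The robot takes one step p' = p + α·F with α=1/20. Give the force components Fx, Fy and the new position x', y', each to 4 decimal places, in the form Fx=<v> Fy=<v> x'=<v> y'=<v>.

Fx=6.7588 Fy=-2.2485 x'=-4.6621 y'=2.8876

F_att = 3/4·(g−p) = 3/4·(9,-3) = (6.7500,-2.2500)
o1: d²=37 ≤ ρ²=55; F_rep = 2·(6,1)/37² = (0.0088,0.0015)
o2: d²=208 > ρ²=55 → inactive
o3: d²=281 > ρ²=55 → inactive
F = F_att + ΣF_rep = (6.7588,-2.2485)
p' = p + 1/20·F = (-4.6621,2.8876)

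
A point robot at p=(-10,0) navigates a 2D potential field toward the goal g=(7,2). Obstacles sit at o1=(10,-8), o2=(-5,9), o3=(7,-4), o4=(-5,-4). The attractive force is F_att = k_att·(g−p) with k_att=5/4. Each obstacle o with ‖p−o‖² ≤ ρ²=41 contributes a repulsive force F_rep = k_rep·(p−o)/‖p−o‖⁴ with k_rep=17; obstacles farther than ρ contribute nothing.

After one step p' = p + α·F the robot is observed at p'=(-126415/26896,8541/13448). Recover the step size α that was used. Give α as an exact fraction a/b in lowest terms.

α = 1/4

F_att = 5/4·(g−p) = 5/4·(17,2) = (21.2500,2.5000)
o1: d²=464 > ρ²=41 → inactive
o2: d²=106 > ρ²=41 → inactive
o3: d²=305 > ρ²=41 → inactive
o4: d²=41 ≤ ρ²=41; F_rep = 17·(-5,4)/41² = (-0.0506,0.0405)
F = F_att + ΣF_rep = (21.1994,2.5405)
Δp = p'−p = (5.2999,0.6351); α = Δx/Fx = (142545/26896) / (142545/6724) = 1/4
check: Δy/Fy = (8541/13448) / (8541/3362) = 1/4 ✓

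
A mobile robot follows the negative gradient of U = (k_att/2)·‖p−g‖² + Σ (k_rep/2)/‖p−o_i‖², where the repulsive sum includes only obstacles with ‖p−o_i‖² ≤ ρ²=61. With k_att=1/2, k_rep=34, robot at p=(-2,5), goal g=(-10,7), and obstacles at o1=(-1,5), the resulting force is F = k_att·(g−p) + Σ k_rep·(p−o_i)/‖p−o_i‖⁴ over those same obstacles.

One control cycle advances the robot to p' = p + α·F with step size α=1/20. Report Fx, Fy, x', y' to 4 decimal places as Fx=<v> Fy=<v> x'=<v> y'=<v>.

F_att = 1/2·(g−p) = 1/2·(-8,2) = (-4.0000,1.0000)
o1: d²=1 ≤ ρ²=61; F_rep = 34·(-1,0)/1² = (-34.0000,0.0000)
F = F_att + ΣF_rep = (-38.0000,1.0000)
p' = p + 1/20·F = (-3.9000,5.0500)

Fx=-38.0000 Fy=1.0000 x'=-3.9000 y'=5.0500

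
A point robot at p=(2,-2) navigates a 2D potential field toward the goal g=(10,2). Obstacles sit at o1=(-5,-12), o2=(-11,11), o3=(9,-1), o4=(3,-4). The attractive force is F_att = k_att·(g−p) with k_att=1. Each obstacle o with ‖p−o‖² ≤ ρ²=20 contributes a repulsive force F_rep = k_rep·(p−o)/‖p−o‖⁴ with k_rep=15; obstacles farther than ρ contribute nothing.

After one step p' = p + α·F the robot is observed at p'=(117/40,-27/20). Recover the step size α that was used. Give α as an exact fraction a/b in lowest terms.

F_att = 1·(g−p) = 1·(8,4) = (8.0000,4.0000)
o1: d²=149 > ρ²=20 → inactive
o2: d²=338 > ρ²=20 → inactive
o3: d²=50 > ρ²=20 → inactive
o4: d²=5 ≤ ρ²=20; F_rep = 15·(-1,2)/5² = (-0.6000,1.2000)
F = F_att + ΣF_rep = (7.4000,5.2000)
Δp = p'−p = (0.9250,0.6500); α = Δx/Fx = (37/40) / (37/5) = 1/8
check: Δy/Fy = (13/20) / (26/5) = 1/8 ✓

α = 1/8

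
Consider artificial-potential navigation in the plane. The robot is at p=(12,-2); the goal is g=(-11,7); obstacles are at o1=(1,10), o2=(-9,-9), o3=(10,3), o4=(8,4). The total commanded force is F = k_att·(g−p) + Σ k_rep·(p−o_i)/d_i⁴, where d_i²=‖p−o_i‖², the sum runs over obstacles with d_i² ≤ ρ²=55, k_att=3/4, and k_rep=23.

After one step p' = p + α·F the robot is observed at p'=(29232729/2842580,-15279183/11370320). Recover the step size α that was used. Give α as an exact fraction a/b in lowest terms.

F_att = 3/4·(g−p) = 3/4·(-23,9) = (-17.2500,6.7500)
o1: d²=265 > ρ²=55 → inactive
o2: d²=490 > ρ²=55 → inactive
o3: d²=29 ≤ ρ²=55; F_rep = 23·(2,-5)/29² = (0.0547,-0.1367)
o4: d²=52 ≤ ρ²=55; F_rep = 23·(4,-6)/52² = (0.0340,-0.0510)
F = F_att + ΣF_rep = (-17.1613,6.5622)
Δp = p'−p = (-1.7161,0.6562); α = Δx/Fx = (-4878231/2842580) / (-4878231/284258) = 1/10
check: Δy/Fy = (7461457/11370320) / (7461457/1137032) = 1/10 ✓

α = 1/10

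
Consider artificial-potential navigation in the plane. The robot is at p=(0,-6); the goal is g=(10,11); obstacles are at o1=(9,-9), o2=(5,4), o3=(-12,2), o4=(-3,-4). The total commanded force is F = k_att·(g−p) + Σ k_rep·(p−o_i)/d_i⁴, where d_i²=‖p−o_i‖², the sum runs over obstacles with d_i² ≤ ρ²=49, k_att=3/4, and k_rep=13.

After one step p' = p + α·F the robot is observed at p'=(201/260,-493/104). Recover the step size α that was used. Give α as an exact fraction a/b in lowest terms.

α = 1/10

F_att = 3/4·(g−p) = 3/4·(10,17) = (7.5000,12.7500)
o1: d²=90 > ρ²=49 → inactive
o2: d²=125 > ρ²=49 → inactive
o3: d²=208 > ρ²=49 → inactive
o4: d²=13 ≤ ρ²=49; F_rep = 13·(3,-2)/13² = (0.2308,-0.1538)
F = F_att + ΣF_rep = (7.7308,12.5962)
Δp = p'−p = (0.7731,1.2596); α = Δx/Fx = (201/260) / (201/26) = 1/10
check: Δy/Fy = (131/104) / (655/52) = 1/10 ✓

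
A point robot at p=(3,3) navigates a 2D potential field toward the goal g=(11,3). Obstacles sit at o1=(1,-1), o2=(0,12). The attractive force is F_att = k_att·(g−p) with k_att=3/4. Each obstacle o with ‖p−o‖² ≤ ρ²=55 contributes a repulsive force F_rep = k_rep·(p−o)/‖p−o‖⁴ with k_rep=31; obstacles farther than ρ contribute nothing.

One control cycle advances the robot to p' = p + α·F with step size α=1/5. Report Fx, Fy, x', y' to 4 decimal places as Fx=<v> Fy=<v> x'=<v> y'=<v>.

F_att = 3/4·(g−p) = 3/4·(8,0) = (6.0000,0.0000)
o1: d²=20 ≤ ρ²=55; F_rep = 31·(2,4)/20² = (0.1550,0.3100)
o2: d²=90 > ρ²=55 → inactive
F = F_att + ΣF_rep = (6.1550,0.3100)
p' = p + 1/5·F = (4.2310,3.0620)

Fx=6.1550 Fy=0.3100 x'=4.2310 y'=3.0620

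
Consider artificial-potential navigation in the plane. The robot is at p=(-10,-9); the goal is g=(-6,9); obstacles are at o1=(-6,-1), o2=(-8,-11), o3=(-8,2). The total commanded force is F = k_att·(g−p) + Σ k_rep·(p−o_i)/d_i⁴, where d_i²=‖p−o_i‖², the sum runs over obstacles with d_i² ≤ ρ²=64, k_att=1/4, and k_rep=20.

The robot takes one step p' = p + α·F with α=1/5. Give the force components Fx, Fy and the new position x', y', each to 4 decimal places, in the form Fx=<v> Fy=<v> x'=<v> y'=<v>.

F_att = 1/4·(g−p) = 1/4·(4,18) = (1.0000,4.5000)
o1: d²=80 > ρ²=64 → inactive
o2: d²=8 ≤ ρ²=64; F_rep = 20·(-2,2)/8² = (-0.6250,0.6250)
o3: d²=125 > ρ²=64 → inactive
F = F_att + ΣF_rep = (0.3750,5.1250)
p' = p + 1/5·F = (-9.9250,-7.9750)

Fx=0.3750 Fy=5.1250 x'=-9.9250 y'=-7.9750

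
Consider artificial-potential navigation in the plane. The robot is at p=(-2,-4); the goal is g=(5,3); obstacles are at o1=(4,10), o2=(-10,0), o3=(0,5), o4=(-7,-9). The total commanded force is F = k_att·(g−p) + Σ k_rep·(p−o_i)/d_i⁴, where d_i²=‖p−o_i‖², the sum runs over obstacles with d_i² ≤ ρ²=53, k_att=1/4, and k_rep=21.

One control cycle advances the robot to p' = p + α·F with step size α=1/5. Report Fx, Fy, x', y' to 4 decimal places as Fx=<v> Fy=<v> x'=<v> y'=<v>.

F_att = 1/4·(g−p) = 1/4·(7,7) = (1.7500,1.7500)
o1: d²=232 > ρ²=53 → inactive
o2: d²=80 > ρ²=53 → inactive
o3: d²=85 > ρ²=53 → inactive
o4: d²=50 ≤ ρ²=53; F_rep = 21·(5,5)/50² = (0.0420,0.0420)
F = F_att + ΣF_rep = (1.7920,1.7920)
p' = p + 1/5·F = (-1.6416,-3.6416)

Fx=1.7920 Fy=1.7920 x'=-1.6416 y'=-3.6416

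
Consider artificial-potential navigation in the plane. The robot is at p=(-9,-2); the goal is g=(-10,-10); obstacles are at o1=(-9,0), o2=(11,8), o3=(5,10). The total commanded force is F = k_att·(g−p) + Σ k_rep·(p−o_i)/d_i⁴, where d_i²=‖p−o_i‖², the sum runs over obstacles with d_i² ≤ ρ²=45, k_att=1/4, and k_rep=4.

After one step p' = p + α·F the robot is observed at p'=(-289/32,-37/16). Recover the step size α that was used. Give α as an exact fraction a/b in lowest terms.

α = 1/8

F_att = 1/4·(g−p) = 1/4·(-1,-8) = (-0.2500,-2.0000)
o1: d²=4 ≤ ρ²=45; F_rep = 4·(0,-2)/4² = (0.0000,-0.5000)
o2: d²=500 > ρ²=45 → inactive
o3: d²=340 > ρ²=45 → inactive
F = F_att + ΣF_rep = (-0.2500,-2.5000)
Δp = p'−p = (-0.0312,-0.3125); α = Δx/Fx = (-1/32) / (-1/4) = 1/8
check: Δy/Fy = (-5/16) / (-5/2) = 1/8 ✓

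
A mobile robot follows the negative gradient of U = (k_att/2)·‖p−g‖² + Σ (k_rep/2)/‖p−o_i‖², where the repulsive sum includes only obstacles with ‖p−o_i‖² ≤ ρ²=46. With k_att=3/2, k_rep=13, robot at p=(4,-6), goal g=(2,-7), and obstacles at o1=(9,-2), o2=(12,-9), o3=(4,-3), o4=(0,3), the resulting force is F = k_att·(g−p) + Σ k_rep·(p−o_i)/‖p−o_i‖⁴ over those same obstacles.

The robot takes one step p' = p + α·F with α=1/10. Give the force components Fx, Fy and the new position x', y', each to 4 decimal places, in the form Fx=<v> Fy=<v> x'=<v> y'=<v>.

Fx=-3.0387 Fy=-2.0124 x'=3.6961 y'=-6.2012

F_att = 3/2·(g−p) = 3/2·(-2,-1) = (-3.0000,-1.5000)
o1: d²=41 ≤ ρ²=46; F_rep = 13·(-5,-4)/41² = (-0.0387,-0.0309)
o2: d²=73 > ρ²=46 → inactive
o3: d²=9 ≤ ρ²=46; F_rep = 13·(0,-3)/9² = (0.0000,-0.4815)
o4: d²=97 > ρ²=46 → inactive
F = F_att + ΣF_rep = (-3.0387,-2.0124)
p' = p + 1/10·F = (3.6961,-6.2012)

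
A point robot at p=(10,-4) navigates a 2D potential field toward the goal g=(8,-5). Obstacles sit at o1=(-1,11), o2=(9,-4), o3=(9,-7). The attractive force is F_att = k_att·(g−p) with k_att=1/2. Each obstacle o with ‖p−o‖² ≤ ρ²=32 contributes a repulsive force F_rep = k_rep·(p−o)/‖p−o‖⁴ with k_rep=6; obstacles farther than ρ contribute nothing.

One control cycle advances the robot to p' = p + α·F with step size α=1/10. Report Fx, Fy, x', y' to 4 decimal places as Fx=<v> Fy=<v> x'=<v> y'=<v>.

Fx=5.0600 Fy=-0.3200 x'=10.5060 y'=-4.0320

F_att = 1/2·(g−p) = 1/2·(-2,-1) = (-1.0000,-0.5000)
o1: d²=346 > ρ²=32 → inactive
o2: d²=1 ≤ ρ²=32; F_rep = 6·(1,0)/1² = (6.0000,0.0000)
o3: d²=10 ≤ ρ²=32; F_rep = 6·(1,3)/10² = (0.0600,0.1800)
F = F_att + ΣF_rep = (5.0600,-0.3200)
p' = p + 1/10·F = (10.5060,-4.0320)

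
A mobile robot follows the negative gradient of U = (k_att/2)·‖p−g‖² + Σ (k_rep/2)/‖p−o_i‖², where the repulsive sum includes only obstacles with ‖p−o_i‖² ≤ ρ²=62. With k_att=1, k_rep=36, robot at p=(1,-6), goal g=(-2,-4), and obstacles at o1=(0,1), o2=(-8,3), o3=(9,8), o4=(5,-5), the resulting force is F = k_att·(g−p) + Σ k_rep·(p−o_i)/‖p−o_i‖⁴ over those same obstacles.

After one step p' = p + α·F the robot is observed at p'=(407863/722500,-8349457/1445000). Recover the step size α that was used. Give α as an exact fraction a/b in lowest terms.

α = 1/8

F_att = 1·(g−p) = 1·(-3,2) = (-3.0000,2.0000)
o1: d²=50 ≤ ρ²=62; F_rep = 36·(1,-7)/50² = (0.0144,-0.1008)
o2: d²=162 > ρ²=62 → inactive
o3: d²=260 > ρ²=62 → inactive
o4: d²=17 ≤ ρ²=62; F_rep = 36·(-4,-1)/17² = (-0.4983,-0.1246)
F = F_att + ΣF_rep = (-3.4839,1.7746)
Δp = p'−p = (-0.4355,0.2218); α = Δx/Fx = (-314637/722500) / (-629274/180625) = 1/8
check: Δy/Fy = (320543/1445000) / (320543/180625) = 1/8 ✓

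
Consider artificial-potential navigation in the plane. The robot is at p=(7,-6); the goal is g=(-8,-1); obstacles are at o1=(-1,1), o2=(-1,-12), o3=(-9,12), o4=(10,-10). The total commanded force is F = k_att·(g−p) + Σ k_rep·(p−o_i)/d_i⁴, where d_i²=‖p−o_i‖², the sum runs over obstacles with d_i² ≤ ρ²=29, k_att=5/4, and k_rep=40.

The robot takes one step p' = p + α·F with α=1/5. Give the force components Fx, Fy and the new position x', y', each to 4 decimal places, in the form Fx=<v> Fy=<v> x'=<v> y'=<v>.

Fx=-18.9420 Fy=6.5060 x'=3.2116 y'=-4.6988

F_att = 5/4·(g−p) = 5/4·(-15,5) = (-18.7500,6.2500)
o1: d²=113 > ρ²=29 → inactive
o2: d²=100 > ρ²=29 → inactive
o3: d²=580 > ρ²=29 → inactive
o4: d²=25 ≤ ρ²=29; F_rep = 40·(-3,4)/25² = (-0.1920,0.2560)
F = F_att + ΣF_rep = (-18.9420,6.5060)
p' = p + 1/5·F = (3.2116,-4.6988)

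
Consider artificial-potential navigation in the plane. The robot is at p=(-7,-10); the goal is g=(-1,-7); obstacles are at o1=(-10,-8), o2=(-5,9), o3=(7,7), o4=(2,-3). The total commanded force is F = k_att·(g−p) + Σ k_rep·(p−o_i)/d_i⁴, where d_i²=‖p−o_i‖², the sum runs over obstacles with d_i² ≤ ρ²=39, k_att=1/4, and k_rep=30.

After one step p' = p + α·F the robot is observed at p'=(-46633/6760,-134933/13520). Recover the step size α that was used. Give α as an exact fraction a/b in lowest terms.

F_att = 1/4·(g−p) = 1/4·(6,3) = (1.5000,0.7500)
o1: d²=13 ≤ ρ²=39; F_rep = 30·(3,-2)/13² = (0.5325,-0.3550)
o2: d²=365 > ρ²=39 → inactive
o3: d²=485 > ρ²=39 → inactive
o4: d²=130 > ρ²=39 → inactive
F = F_att + ΣF_rep = (2.0325,0.3950)
Δp = p'−p = (0.1016,0.0197); α = Δx/Fx = (687/6760) / (687/338) = 1/20
check: Δy/Fy = (267/13520) / (267/676) = 1/20 ✓

α = 1/20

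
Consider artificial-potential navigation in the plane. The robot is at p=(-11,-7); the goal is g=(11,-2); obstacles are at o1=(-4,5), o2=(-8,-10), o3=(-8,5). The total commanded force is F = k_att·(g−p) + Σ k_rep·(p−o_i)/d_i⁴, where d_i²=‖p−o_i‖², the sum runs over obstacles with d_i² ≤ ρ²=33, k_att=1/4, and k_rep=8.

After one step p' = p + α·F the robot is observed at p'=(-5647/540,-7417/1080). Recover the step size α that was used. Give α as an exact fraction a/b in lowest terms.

F_att = 1/4·(g−p) = 1/4·(22,5) = (5.5000,1.2500)
o1: d²=193 > ρ²=33 → inactive
o2: d²=18 ≤ ρ²=33; F_rep = 8·(-3,3)/18² = (-0.0741,0.0741)
o3: d²=153 > ρ²=33 → inactive
F = F_att + ΣF_rep = (5.4259,1.3241)
Δp = p'−p = (0.5426,0.1324); α = Δx/Fx = (293/540) / (293/54) = 1/10
check: Δy/Fy = (143/1080) / (143/108) = 1/10 ✓

α = 1/10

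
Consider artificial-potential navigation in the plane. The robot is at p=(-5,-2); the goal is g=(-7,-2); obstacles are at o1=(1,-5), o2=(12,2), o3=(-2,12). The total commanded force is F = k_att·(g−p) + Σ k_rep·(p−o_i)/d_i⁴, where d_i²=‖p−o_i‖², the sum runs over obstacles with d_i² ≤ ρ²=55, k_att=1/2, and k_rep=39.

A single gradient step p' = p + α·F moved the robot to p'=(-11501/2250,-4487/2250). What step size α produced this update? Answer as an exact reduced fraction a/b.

α = 1/10

F_att = 1/2·(g−p) = 1/2·(-2,0) = (-1.0000,0.0000)
o1: d²=45 ≤ ρ²=55; F_rep = 39·(-6,3)/45² = (-0.1156,0.0578)
o2: d²=305 > ρ²=55 → inactive
o3: d²=205 > ρ²=55 → inactive
F = F_att + ΣF_rep = (-1.1156,0.0578)
Δp = p'−p = (-0.1116,0.0058); α = Δx/Fx = (-251/2250) / (-251/225) = 1/10
check: Δy/Fy = (13/2250) / (13/225) = 1/10 ✓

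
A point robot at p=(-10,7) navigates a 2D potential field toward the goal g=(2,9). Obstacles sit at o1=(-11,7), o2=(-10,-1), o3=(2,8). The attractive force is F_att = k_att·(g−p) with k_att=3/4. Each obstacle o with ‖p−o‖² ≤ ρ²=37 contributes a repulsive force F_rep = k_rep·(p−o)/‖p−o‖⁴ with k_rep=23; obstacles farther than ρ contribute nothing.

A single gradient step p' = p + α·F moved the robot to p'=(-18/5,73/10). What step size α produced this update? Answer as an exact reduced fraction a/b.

α = 1/5

F_att = 3/4·(g−p) = 3/4·(12,2) = (9.0000,1.5000)
o1: d²=1 ≤ ρ²=37; F_rep = 23·(1,0)/1² = (23.0000,0.0000)
o2: d²=64 > ρ²=37 → inactive
o3: d²=145 > ρ²=37 → inactive
F = F_att + ΣF_rep = (32.0000,1.5000)
Δp = p'−p = (6.4000,0.3000); α = Δx/Fx = (32/5) / (32) = 1/5
check: Δy/Fy = (3/10) / (3/2) = 1/5 ✓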